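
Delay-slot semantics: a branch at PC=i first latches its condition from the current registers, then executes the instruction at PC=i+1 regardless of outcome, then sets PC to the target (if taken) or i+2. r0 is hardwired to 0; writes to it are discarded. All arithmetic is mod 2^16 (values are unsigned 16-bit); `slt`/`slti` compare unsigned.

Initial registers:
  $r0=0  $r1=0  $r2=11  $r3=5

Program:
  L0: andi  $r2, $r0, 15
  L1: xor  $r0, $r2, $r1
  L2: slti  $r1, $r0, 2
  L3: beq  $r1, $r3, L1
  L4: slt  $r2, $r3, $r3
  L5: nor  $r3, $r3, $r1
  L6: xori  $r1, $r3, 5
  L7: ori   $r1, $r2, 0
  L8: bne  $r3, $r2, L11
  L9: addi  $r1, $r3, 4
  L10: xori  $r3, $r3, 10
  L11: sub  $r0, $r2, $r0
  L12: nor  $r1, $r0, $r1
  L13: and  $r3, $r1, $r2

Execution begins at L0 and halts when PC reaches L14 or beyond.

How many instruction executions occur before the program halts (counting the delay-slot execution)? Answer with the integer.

13

PC=0  andi  $r2, $r0, 15     | $r0=0 $r1=0 $r2=0 $r3=5
PC=1  xor  $r0, $r2, $r1     | $r0=0 $r1=0 $r2=0 $r3=5
PC=2  slti  $r1, $r0, 2      | $r0=0 $r1=1 $r2=0 $r3=5
PC=3  beq  $r1, $r3, L1      | $r0=0 $r1=1 $r2=0 $r3=5  [not taken]
PC=4  slt  $r2, $r3, $r3     | $r0=0 $r1=1 $r2=0 $r3=5
PC=5  nor  $r3, $r3, $r1     | $r0=0 $r1=1 $r2=0 $r3=65530
PC=6  xori  $r1, $r3, 5      | $r0=0 $r1=65535 $r2=0 $r3=65530
PC=7  ori   $r1, $r2, 0      | $r0=0 $r1=0 $r2=0 $r3=65530
PC=8  bne  $r3, $r2, L11     | $r0=0 $r1=0 $r2=0 $r3=65530  [TAKEN]
PC=9  addi  $r1, $r3, 4      | $r0=0 $r1=65534 $r2=0 $r3=65530
PC=11 sub  $r0, $r2, $r0     | $r0=0 $r1=65534 $r2=0 $r3=65530
PC=12 nor  $r1, $r0, $r1     | $r0=0 $r1=1 $r2=0 $r3=65530
PC=13 and  $r3, $r1, $r2     | $r0=0 $r1=1 $r2=0 $r3=0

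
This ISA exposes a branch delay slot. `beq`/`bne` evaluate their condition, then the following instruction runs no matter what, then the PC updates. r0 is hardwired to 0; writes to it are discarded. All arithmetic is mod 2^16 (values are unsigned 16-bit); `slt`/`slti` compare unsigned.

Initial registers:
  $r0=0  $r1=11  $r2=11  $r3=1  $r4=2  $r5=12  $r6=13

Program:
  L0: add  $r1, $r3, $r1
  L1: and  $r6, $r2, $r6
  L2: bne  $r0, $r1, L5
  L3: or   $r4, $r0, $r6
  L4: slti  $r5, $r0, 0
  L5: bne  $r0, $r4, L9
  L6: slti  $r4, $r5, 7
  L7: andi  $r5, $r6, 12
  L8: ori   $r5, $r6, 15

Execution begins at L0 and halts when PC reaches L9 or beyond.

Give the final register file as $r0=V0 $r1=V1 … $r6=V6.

[0] add  $r1, $r3, $r1  →  {$r0:0, $r1:12, $r2:11, $r3:1, $r4:2, $r5:12, $r6:13}
[1] and  $r6, $r2, $r6  →  {$r0:0, $r1:12, $r2:11, $r3:1, $r4:2, $r5:12, $r6:9}
[2] bne  $r0, $r1, L5  →  {$r0:0, $r1:12, $r2:11, $r3:1, $r4:2, $r5:12, $r6:9}  ⟨branch taken⟩
[3] or   $r4, $r0, $r6  →  {$r0:0, $r1:12, $r2:11, $r3:1, $r4:9, $r5:12, $r6:9}
[5] bne  $r0, $r4, L9  →  {$r0:0, $r1:12, $r2:11, $r3:1, $r4:9, $r5:12, $r6:9}  ⟨branch taken⟩
[6] slti  $r4, $r5, 7  →  {$r0:0, $r1:12, $r2:11, $r3:1, $r4:0, $r5:12, $r6:9}

$r0=0 $r1=12 $r2=11 $r3=1 $r4=0 $r5=12 $r6=9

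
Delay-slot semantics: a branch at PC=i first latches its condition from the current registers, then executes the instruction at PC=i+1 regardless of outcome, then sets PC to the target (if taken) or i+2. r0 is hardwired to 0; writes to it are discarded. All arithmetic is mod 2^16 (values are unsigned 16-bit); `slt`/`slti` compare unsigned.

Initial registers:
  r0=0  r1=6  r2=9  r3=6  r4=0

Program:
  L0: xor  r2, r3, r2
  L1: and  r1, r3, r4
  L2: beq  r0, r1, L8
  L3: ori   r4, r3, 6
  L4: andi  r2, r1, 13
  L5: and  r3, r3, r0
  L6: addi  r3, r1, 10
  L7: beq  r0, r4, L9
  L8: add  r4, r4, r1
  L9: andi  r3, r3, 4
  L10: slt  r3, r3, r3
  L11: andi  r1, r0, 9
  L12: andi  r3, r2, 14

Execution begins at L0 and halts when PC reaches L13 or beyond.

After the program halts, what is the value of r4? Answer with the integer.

#0 xor  r2, r3, r2 ; 0/6/15/6/0
#1 and  r1, r3, r4 ; 0/0/15/6/0
#2 beq  r0, r1, L8 ; 0/0/15/6/0 ; →target
#3 ori   r4, r3, 6 ; 0/0/15/6/6
#8 add  r4, r4, r1 ; 0/0/15/6/6
#9 andi  r3, r3, 4 ; 0/0/15/4/6
#10 slt  r3, r3, r3 ; 0/0/15/0/6
#11 andi  r1, r0, 9 ; 0/0/15/0/6
#12 andi  r3, r2, 14 ; 0/0/15/14/6

6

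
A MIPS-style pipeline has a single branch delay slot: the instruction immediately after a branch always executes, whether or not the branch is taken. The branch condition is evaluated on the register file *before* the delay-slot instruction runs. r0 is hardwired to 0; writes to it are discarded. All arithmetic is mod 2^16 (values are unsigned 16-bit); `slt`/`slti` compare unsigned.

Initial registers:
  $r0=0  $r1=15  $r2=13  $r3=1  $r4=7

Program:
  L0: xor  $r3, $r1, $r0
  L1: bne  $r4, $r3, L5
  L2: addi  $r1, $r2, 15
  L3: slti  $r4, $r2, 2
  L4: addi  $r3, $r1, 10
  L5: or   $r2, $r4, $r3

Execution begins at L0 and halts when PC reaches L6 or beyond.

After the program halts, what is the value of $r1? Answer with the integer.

28

PC=0  xor  $r3, $r1, $r0     | $r0=0 $r1=15 $r2=13 $r3=15 $r4=7
PC=1  bne  $r4, $r3, L5      | $r0=0 $r1=15 $r2=13 $r3=15 $r4=7  [TAKEN]
PC=2  addi  $r1, $r2, 15     | $r0=0 $r1=28 $r2=13 $r3=15 $r4=7
PC=5  or   $r2, $r4, $r3     | $r0=0 $r1=28 $r2=15 $r3=15 $r4=7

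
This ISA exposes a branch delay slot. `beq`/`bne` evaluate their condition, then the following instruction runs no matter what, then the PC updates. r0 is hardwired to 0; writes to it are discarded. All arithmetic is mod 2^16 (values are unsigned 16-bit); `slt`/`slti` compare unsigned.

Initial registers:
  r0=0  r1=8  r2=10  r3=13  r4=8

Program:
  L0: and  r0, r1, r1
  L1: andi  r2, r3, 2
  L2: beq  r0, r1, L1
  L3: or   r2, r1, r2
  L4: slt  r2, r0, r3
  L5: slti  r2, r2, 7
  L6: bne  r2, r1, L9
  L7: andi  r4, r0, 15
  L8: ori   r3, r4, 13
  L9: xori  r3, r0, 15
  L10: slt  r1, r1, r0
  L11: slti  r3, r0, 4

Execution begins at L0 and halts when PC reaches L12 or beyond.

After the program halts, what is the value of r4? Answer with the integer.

0

  step pc=0: and  r0, r1, r1  regs=(0,8,10,13,8)
  step pc=1: andi  r2, r3, 2  regs=(0,8,0,13,8)
  step pc=2: beq  r0, r1, L1  cond=F  regs=(0,8,0,13,8)
  step pc=3: or   r2, r1, r2  regs=(0,8,8,13,8)
  step pc=4: slt  r2, r0, r3  regs=(0,8,1,13,8)
  step pc=5: slti  r2, r2, 7  regs=(0,8,1,13,8)
  step pc=6: bne  r2, r1, L9  cond=T  regs=(0,8,1,13,8)
  step pc=7: andi  r4, r0, 15  regs=(0,8,1,13,0)
  step pc=9: xori  r3, r0, 15  regs=(0,8,1,15,0)
  step pc=10: slt  r1, r1, r0  regs=(0,0,1,15,0)
  step pc=11: slti  r3, r0, 4  regs=(0,0,1,1,0)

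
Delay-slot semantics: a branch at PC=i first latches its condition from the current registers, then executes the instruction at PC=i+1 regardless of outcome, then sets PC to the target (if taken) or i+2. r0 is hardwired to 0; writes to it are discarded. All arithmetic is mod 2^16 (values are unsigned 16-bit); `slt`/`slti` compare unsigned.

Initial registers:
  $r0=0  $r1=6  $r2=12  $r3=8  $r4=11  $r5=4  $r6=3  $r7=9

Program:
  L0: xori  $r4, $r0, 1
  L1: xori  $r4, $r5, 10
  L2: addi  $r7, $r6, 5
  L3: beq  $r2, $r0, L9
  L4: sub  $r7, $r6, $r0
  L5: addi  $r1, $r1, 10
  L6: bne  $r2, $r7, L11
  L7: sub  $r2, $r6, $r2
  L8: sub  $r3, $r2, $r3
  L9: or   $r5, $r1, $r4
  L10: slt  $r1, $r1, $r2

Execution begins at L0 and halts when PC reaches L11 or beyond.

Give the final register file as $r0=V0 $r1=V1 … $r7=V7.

$r0=0 $r1=16 $r2=65527 $r3=8 $r4=14 $r5=4 $r6=3 $r7=3

  step pc=0: xori  $r4, $r0, 1  regs=(0,6,12,8,1,4,3,9)
  step pc=1: xori  $r4, $r5, 10  regs=(0,6,12,8,14,4,3,9)
  step pc=2: addi  $r7, $r6, 5  regs=(0,6,12,8,14,4,3,8)
  step pc=3: beq  $r2, $r0, L9  cond=F  regs=(0,6,12,8,14,4,3,8)
  step pc=4: sub  $r7, $r6, $r0  regs=(0,6,12,8,14,4,3,3)
  step pc=5: addi  $r1, $r1, 10  regs=(0,16,12,8,14,4,3,3)
  step pc=6: bne  $r2, $r7, L11  cond=T  regs=(0,16,12,8,14,4,3,3)
  step pc=7: sub  $r2, $r6, $r2  regs=(0,16,65527,8,14,4,3,3)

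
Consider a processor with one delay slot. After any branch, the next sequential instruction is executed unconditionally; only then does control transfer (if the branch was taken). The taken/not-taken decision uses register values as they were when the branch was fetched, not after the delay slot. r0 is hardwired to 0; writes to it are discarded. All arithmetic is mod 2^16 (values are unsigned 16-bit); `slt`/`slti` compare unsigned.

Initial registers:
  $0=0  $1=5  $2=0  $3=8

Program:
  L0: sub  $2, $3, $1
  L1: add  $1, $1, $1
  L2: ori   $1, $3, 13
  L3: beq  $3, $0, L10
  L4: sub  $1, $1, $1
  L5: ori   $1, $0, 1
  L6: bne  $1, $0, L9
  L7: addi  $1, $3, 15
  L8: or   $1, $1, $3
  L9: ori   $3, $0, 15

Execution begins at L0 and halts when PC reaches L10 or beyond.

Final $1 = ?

23

#0 sub  $2, $3, $1 ; 0/5/3/8
#1 add  $1, $1, $1 ; 0/10/3/8
#2 ori   $1, $3, 13 ; 0/13/3/8
#3 beq  $3, $0, L10 ; 0/13/3/8 ; →fallthru
#4 sub  $1, $1, $1 ; 0/0/3/8
#5 ori   $1, $0, 1 ; 0/1/3/8
#6 bne  $1, $0, L9 ; 0/1/3/8 ; →target
#7 addi  $1, $3, 15 ; 0/23/3/8
#9 ori   $3, $0, 15 ; 0/23/3/15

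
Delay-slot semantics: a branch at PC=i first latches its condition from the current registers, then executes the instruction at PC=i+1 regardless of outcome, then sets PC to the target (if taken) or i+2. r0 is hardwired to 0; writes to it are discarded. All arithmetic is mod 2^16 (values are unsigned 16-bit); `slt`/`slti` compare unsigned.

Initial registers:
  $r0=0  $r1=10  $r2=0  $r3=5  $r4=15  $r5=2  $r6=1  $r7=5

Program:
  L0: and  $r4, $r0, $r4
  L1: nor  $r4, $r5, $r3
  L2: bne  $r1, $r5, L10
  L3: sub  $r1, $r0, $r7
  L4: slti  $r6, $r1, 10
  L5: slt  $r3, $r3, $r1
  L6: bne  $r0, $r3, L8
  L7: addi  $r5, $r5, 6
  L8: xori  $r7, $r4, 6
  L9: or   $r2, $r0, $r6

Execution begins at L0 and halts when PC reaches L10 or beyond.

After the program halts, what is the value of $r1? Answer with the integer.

65531

  step pc=0: and  $r4, $r0, $r4  regs=(0,10,0,5,0,2,1,5)
  step pc=1: nor  $r4, $r5, $r3  regs=(0,10,0,5,65528,2,1,5)
  step pc=2: bne  $r1, $r5, L10  cond=T  regs=(0,10,0,5,65528,2,1,5)
  step pc=3: sub  $r1, $r0, $r7  regs=(0,65531,0,5,65528,2,1,5)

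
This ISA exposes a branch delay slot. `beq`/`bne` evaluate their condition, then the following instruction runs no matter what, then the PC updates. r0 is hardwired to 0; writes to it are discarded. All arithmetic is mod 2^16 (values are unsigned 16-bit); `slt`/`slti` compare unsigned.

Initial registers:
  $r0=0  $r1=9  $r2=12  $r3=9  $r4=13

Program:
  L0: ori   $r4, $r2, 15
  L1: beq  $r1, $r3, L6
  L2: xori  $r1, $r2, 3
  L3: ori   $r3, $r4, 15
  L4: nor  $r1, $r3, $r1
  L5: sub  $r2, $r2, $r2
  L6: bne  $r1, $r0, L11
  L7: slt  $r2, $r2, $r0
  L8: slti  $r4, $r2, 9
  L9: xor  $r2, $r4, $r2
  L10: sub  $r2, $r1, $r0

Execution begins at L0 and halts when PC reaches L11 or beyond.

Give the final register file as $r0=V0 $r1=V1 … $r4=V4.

[0] ori   $r4, $r2, 15  →  {$r0:0, $r1:9, $r2:12, $r3:9, $r4:15}
[1] beq  $r1, $r3, L6  →  {$r0:0, $r1:9, $r2:12, $r3:9, $r4:15}  ⟨branch taken⟩
[2] xori  $r1, $r2, 3  →  {$r0:0, $r1:15, $r2:12, $r3:9, $r4:15}
[6] bne  $r1, $r0, L11  →  {$r0:0, $r1:15, $r2:12, $r3:9, $r4:15}  ⟨branch taken⟩
[7] slt  $r2, $r2, $r0  →  {$r0:0, $r1:15, $r2:0, $r3:9, $r4:15}

$r0=0 $r1=15 $r2=0 $r3=9 $r4=15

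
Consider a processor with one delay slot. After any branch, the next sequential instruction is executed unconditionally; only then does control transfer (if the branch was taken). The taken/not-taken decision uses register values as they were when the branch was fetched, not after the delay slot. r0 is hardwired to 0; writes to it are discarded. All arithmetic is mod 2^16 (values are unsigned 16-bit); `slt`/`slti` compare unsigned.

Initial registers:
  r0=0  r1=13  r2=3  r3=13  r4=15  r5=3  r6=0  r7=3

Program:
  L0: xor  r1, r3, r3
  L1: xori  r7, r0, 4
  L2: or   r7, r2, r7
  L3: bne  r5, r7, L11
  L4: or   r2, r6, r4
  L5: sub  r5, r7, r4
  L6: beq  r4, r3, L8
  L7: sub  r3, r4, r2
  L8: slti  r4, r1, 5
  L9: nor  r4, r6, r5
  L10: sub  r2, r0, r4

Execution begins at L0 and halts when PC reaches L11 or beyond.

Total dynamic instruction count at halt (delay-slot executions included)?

5

  step pc=0: xor  r1, r3, r3  regs=(0,0,3,13,15,3,0,3)
  step pc=1: xori  r7, r0, 4  regs=(0,0,3,13,15,3,0,4)
  step pc=2: or   r7, r2, r7  regs=(0,0,3,13,15,3,0,7)
  step pc=3: bne  r5, r7, L11  cond=T  regs=(0,0,3,13,15,3,0,7)
  step pc=4: or   r2, r6, r4  regs=(0,0,15,13,15,3,0,7)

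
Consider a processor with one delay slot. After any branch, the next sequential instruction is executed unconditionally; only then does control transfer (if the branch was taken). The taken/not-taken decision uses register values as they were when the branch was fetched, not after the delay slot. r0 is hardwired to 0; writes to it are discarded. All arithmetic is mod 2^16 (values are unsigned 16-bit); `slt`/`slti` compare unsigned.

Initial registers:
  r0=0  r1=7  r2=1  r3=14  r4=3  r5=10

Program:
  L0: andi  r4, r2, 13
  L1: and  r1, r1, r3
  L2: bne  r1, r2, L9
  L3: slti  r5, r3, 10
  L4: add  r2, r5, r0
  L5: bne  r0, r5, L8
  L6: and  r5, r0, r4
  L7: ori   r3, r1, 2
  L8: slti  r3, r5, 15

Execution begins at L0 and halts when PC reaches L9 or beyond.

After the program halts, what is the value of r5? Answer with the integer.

0

  step pc=0: andi  r4, r2, 13  regs=(0,7,1,14,1,10)
  step pc=1: and  r1, r1, r3  regs=(0,6,1,14,1,10)
  step pc=2: bne  r1, r2, L9  cond=T  regs=(0,6,1,14,1,10)
  step pc=3: slti  r5, r3, 10  regs=(0,6,1,14,1,0)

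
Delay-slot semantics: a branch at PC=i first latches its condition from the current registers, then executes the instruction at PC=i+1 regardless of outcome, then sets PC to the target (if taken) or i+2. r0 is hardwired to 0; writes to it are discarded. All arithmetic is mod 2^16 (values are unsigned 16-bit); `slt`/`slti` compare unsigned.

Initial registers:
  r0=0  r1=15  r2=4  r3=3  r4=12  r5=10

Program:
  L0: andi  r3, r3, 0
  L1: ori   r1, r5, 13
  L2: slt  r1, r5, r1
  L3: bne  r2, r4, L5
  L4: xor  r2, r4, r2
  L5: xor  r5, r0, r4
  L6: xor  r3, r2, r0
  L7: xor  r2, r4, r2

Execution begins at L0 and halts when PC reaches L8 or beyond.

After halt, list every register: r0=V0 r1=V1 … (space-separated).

r0=0 r1=1 r2=4 r3=8 r4=12 r5=12

#0 andi  r3, r3, 0 ; 0/15/4/0/12/10
#1 ori   r1, r5, 13 ; 0/15/4/0/12/10
#2 slt  r1, r5, r1 ; 0/1/4/0/12/10
#3 bne  r2, r4, L5 ; 0/1/4/0/12/10 ; →target
#4 xor  r2, r4, r2 ; 0/1/8/0/12/10
#5 xor  r5, r0, r4 ; 0/1/8/0/12/12
#6 xor  r3, r2, r0 ; 0/1/8/8/12/12
#7 xor  r2, r4, r2 ; 0/1/4/8/12/12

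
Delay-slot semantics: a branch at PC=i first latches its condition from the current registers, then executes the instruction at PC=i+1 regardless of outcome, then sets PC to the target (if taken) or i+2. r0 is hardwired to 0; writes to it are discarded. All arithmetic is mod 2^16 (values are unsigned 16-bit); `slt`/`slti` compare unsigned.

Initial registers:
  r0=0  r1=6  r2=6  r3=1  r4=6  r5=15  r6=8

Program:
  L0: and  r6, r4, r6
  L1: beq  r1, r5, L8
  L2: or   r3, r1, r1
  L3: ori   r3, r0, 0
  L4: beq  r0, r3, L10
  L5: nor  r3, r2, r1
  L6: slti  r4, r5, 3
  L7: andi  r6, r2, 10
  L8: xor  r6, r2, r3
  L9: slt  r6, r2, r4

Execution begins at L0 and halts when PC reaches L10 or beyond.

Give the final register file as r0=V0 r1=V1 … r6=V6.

#0 and  r6, r4, r6 ; 0/6/6/1/6/15/0
#1 beq  r1, r5, L8 ; 0/6/6/1/6/15/0 ; →fallthru
#2 or   r3, r1, r1 ; 0/6/6/6/6/15/0
#3 ori   r3, r0, 0 ; 0/6/6/0/6/15/0
#4 beq  r0, r3, L10 ; 0/6/6/0/6/15/0 ; →target
#5 nor  r3, r2, r1 ; 0/6/6/65529/6/15/0

r0=0 r1=6 r2=6 r3=65529 r4=6 r5=15 r6=0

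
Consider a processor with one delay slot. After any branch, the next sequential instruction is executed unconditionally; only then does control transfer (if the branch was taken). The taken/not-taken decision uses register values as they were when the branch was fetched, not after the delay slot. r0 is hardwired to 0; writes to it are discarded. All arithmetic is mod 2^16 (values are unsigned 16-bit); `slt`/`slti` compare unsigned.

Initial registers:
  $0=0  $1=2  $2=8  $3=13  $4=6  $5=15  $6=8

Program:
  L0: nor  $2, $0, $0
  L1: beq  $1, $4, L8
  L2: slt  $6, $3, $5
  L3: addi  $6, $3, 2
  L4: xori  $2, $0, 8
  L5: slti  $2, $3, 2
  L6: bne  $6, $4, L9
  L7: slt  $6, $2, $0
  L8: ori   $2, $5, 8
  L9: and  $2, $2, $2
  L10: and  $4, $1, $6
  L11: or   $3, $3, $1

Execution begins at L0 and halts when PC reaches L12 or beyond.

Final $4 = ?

PC=0  nor  $2, $0, $0        | $0=0 $1=2 $2=65535 $3=13 $4=6 $5=15 $6=8
PC=1  beq  $1, $4, L8        | $0=0 $1=2 $2=65535 $3=13 $4=6 $5=15 $6=8  [not taken]
PC=2  slt  $6, $3, $5        | $0=0 $1=2 $2=65535 $3=13 $4=6 $5=15 $6=1
PC=3  addi  $6, $3, 2        | $0=0 $1=2 $2=65535 $3=13 $4=6 $5=15 $6=15
PC=4  xori  $2, $0, 8        | $0=0 $1=2 $2=8 $3=13 $4=6 $5=15 $6=15
PC=5  slti  $2, $3, 2        | $0=0 $1=2 $2=0 $3=13 $4=6 $5=15 $6=15
PC=6  bne  $6, $4, L9        | $0=0 $1=2 $2=0 $3=13 $4=6 $5=15 $6=15  [TAKEN]
PC=7  slt  $6, $2, $0        | $0=0 $1=2 $2=0 $3=13 $4=6 $5=15 $6=0
PC=9  and  $2, $2, $2        | $0=0 $1=2 $2=0 $3=13 $4=6 $5=15 $6=0
PC=10 and  $4, $1, $6        | $0=0 $1=2 $2=0 $3=13 $4=0 $5=15 $6=0
PC=11 or   $3, $3, $1        | $0=0 $1=2 $2=0 $3=15 $4=0 $5=15 $6=0

0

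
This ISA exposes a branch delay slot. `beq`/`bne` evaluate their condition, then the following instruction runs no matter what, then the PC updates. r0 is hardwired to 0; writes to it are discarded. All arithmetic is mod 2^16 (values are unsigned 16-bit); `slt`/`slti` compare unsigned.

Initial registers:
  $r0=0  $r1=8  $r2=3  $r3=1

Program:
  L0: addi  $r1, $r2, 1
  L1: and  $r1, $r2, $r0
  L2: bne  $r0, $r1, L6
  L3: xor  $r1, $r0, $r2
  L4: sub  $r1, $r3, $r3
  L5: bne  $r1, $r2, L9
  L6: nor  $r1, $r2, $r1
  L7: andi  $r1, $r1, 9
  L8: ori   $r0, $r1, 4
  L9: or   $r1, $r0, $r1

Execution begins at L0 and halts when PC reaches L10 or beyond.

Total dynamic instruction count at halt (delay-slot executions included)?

8

  step pc=0: addi  $r1, $r2, 1  regs=(0,4,3,1)
  step pc=1: and  $r1, $r2, $r0  regs=(0,0,3,1)
  step pc=2: bne  $r0, $r1, L6  cond=F  regs=(0,0,3,1)
  step pc=3: xor  $r1, $r0, $r2  regs=(0,3,3,1)
  step pc=4: sub  $r1, $r3, $r3  regs=(0,0,3,1)
  step pc=5: bne  $r1, $r2, L9  cond=T  regs=(0,0,3,1)
  step pc=6: nor  $r1, $r2, $r1  regs=(0,65532,3,1)
  step pc=9: or   $r1, $r0, $r1  regs=(0,65532,3,1)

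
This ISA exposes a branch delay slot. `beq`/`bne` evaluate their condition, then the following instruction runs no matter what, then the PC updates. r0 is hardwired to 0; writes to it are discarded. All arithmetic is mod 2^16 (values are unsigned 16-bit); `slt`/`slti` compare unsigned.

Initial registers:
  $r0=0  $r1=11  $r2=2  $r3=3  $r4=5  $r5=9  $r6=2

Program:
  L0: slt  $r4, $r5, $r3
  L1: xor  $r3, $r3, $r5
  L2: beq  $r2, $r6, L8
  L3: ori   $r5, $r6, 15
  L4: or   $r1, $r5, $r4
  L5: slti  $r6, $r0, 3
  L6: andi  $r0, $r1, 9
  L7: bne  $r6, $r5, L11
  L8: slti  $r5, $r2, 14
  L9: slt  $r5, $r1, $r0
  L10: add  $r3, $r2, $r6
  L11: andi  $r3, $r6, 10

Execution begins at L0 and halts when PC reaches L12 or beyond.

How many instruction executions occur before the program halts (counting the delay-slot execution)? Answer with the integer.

  step pc=0: slt  $r4, $r5, $r3  regs=(0,11,2,3,0,9,2)
  step pc=1: xor  $r3, $r3, $r5  regs=(0,11,2,10,0,9,2)
  step pc=2: beq  $r2, $r6, L8  cond=T  regs=(0,11,2,10,0,9,2)
  step pc=3: ori   $r5, $r6, 15  regs=(0,11,2,10,0,15,2)
  step pc=8: slti  $r5, $r2, 14  regs=(0,11,2,10,0,1,2)
  step pc=9: slt  $r5, $r1, $r0  regs=(0,11,2,10,0,0,2)
  step pc=10: add  $r3, $r2, $r6  regs=(0,11,2,4,0,0,2)
  step pc=11: andi  $r3, $r6, 10  regs=(0,11,2,2,0,0,2)

8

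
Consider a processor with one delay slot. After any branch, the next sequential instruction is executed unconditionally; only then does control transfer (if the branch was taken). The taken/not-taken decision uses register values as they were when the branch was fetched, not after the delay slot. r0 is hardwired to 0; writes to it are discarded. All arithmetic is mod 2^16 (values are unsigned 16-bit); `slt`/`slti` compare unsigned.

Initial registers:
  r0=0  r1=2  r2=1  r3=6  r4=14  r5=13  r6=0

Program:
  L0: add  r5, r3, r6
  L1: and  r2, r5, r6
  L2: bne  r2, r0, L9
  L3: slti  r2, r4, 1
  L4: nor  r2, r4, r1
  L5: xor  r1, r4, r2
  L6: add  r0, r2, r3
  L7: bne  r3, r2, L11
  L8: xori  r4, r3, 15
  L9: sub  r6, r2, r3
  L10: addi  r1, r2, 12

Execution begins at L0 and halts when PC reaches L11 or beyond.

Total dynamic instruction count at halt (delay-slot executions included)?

[0] add  r5, r3, r6  →  {r0:0, r1:2, r2:1, r3:6, r4:14, r5:6, r6:0}
[1] and  r2, r5, r6  →  {r0:0, r1:2, r2:0, r3:6, r4:14, r5:6, r6:0}
[2] bne  r2, r0, L9  →  {r0:0, r1:2, r2:0, r3:6, r4:14, r5:6, r6:0}  ⟨branch fallthrough⟩
[3] slti  r2, r4, 1  →  {r0:0, r1:2, r2:0, r3:6, r4:14, r5:6, r6:0}
[4] nor  r2, r4, r1  →  {r0:0, r1:2, r2:65521, r3:6, r4:14, r5:6, r6:0}
[5] xor  r1, r4, r2  →  {r0:0, r1:65535, r2:65521, r3:6, r4:14, r5:6, r6:0}
[6] add  r0, r2, r3  →  {r0:0, r1:65535, r2:65521, r3:6, r4:14, r5:6, r6:0}
[7] bne  r3, r2, L11  →  {r0:0, r1:65535, r2:65521, r3:6, r4:14, r5:6, r6:0}  ⟨branch taken⟩
[8] xori  r4, r3, 15  →  {r0:0, r1:65535, r2:65521, r3:6, r4:9, r5:6, r6:0}

9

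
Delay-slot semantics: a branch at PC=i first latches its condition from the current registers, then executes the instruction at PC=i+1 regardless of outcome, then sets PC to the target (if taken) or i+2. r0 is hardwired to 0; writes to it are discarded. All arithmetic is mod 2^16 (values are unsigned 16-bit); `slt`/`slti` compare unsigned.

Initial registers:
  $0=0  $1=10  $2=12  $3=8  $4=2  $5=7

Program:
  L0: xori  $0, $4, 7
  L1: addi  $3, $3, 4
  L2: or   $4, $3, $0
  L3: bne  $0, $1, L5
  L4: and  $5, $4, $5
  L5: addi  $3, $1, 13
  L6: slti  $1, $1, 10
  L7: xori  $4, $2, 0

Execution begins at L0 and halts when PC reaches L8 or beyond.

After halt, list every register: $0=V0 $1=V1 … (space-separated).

  step pc=0: xori  $0, $4, 7  regs=(0,10,12,8,2,7)
  step pc=1: addi  $3, $3, 4  regs=(0,10,12,12,2,7)
  step pc=2: or   $4, $3, $0  regs=(0,10,12,12,12,7)
  step pc=3: bne  $0, $1, L5  cond=T  regs=(0,10,12,12,12,7)
  step pc=4: and  $5, $4, $5  regs=(0,10,12,12,12,4)
  step pc=5: addi  $3, $1, 13  regs=(0,10,12,23,12,4)
  step pc=6: slti  $1, $1, 10  regs=(0,0,12,23,12,4)
  step pc=7: xori  $4, $2, 0  regs=(0,0,12,23,12,4)

$0=0 $1=0 $2=12 $3=23 $4=12 $5=4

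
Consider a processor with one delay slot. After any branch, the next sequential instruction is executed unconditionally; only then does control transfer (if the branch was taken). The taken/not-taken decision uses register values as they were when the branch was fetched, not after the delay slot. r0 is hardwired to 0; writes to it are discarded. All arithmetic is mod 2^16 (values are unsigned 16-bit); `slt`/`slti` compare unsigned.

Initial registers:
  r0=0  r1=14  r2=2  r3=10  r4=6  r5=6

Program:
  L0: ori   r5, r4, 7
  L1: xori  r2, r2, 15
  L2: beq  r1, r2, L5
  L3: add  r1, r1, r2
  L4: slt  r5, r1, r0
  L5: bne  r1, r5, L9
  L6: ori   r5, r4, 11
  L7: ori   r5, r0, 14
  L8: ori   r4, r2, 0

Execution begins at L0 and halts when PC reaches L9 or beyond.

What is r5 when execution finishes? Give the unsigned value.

15

#0 ori   r5, r4, 7 ; 0/14/2/10/6/7
#1 xori  r2, r2, 15 ; 0/14/13/10/6/7
#2 beq  r1, r2, L5 ; 0/14/13/10/6/7 ; →fallthru
#3 add  r1, r1, r2 ; 0/27/13/10/6/7
#4 slt  r5, r1, r0 ; 0/27/13/10/6/0
#5 bne  r1, r5, L9 ; 0/27/13/10/6/0 ; →target
#6 ori   r5, r4, 11 ; 0/27/13/10/6/15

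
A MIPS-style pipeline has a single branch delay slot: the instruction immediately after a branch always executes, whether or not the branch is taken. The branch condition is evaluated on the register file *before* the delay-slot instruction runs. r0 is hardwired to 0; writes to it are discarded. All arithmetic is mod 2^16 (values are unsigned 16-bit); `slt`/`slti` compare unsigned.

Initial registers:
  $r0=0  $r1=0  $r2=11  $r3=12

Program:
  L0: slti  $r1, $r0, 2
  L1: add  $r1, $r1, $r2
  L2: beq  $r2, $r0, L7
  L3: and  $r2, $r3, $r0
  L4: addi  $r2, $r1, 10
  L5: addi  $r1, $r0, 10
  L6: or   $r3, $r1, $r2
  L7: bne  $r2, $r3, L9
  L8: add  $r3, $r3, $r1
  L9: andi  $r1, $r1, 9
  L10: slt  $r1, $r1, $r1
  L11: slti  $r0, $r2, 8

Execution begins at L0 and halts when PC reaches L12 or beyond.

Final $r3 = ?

[0] slti  $r1, $r0, 2  →  {$r0:0, $r1:1, $r2:11, $r3:12}
[1] add  $r1, $r1, $r2  →  {$r0:0, $r1:12, $r2:11, $r3:12}
[2] beq  $r2, $r0, L7  →  {$r0:0, $r1:12, $r2:11, $r3:12}  ⟨branch fallthrough⟩
[3] and  $r2, $r3, $r0  →  {$r0:0, $r1:12, $r2:0, $r3:12}
[4] addi  $r2, $r1, 10  →  {$r0:0, $r1:12, $r2:22, $r3:12}
[5] addi  $r1, $r0, 10  →  {$r0:0, $r1:10, $r2:22, $r3:12}
[6] or   $r3, $r1, $r2  →  {$r0:0, $r1:10, $r2:22, $r3:30}
[7] bne  $r2, $r3, L9  →  {$r0:0, $r1:10, $r2:22, $r3:30}  ⟨branch taken⟩
[8] add  $r3, $r3, $r1  →  {$r0:0, $r1:10, $r2:22, $r3:40}
[9] andi  $r1, $r1, 9  →  {$r0:0, $r1:8, $r2:22, $r3:40}
[10] slt  $r1, $r1, $r1  →  {$r0:0, $r1:0, $r2:22, $r3:40}
[11] slti  $r0, $r2, 8  →  {$r0:0, $r1:0, $r2:22, $r3:40}

40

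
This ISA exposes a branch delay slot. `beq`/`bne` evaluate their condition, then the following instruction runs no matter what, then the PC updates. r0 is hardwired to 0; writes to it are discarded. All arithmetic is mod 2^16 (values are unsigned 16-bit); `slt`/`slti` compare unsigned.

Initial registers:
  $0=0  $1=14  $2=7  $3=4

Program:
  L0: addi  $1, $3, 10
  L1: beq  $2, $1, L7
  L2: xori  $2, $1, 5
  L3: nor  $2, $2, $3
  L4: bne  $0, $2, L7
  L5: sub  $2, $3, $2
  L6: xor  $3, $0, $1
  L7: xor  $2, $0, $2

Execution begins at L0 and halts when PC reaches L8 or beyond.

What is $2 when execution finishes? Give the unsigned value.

  step pc=0: addi  $1, $3, 10  regs=(0,14,7,4)
  step pc=1: beq  $2, $1, L7  cond=F  regs=(0,14,7,4)
  step pc=2: xori  $2, $1, 5  regs=(0,14,11,4)
  step pc=3: nor  $2, $2, $3  regs=(0,14,65520,4)
  step pc=4: bne  $0, $2, L7  cond=T  regs=(0,14,65520,4)
  step pc=5: sub  $2, $3, $2  regs=(0,14,20,4)
  step pc=7: xor  $2, $0, $2  regs=(0,14,20,4)

20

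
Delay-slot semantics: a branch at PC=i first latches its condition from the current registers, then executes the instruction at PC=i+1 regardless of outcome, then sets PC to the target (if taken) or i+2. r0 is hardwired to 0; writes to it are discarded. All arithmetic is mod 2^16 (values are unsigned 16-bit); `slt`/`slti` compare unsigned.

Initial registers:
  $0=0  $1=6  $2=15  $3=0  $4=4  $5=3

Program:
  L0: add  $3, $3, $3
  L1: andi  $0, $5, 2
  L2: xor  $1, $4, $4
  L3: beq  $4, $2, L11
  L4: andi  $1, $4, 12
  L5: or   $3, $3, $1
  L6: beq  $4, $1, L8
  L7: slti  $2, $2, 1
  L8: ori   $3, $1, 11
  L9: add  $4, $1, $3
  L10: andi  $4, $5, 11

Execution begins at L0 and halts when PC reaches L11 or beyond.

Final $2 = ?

0

[0] add  $3, $3, $3  →  {$0:0, $1:6, $2:15, $3:0, $4:4, $5:3}
[1] andi  $0, $5, 2  →  {$0:0, $1:6, $2:15, $3:0, $4:4, $5:3}
[2] xor  $1, $4, $4  →  {$0:0, $1:0, $2:15, $3:0, $4:4, $5:3}
[3] beq  $4, $2, L11  →  {$0:0, $1:0, $2:15, $3:0, $4:4, $5:3}  ⟨branch fallthrough⟩
[4] andi  $1, $4, 12  →  {$0:0, $1:4, $2:15, $3:0, $4:4, $5:3}
[5] or   $3, $3, $1  →  {$0:0, $1:4, $2:15, $3:4, $4:4, $5:3}
[6] beq  $4, $1, L8  →  {$0:0, $1:4, $2:15, $3:4, $4:4, $5:3}  ⟨branch taken⟩
[7] slti  $2, $2, 1  →  {$0:0, $1:4, $2:0, $3:4, $4:4, $5:3}
[8] ori   $3, $1, 11  →  {$0:0, $1:4, $2:0, $3:15, $4:4, $5:3}
[9] add  $4, $1, $3  →  {$0:0, $1:4, $2:0, $3:15, $4:19, $5:3}
[10] andi  $4, $5, 11  →  {$0:0, $1:4, $2:0, $3:15, $4:3, $5:3}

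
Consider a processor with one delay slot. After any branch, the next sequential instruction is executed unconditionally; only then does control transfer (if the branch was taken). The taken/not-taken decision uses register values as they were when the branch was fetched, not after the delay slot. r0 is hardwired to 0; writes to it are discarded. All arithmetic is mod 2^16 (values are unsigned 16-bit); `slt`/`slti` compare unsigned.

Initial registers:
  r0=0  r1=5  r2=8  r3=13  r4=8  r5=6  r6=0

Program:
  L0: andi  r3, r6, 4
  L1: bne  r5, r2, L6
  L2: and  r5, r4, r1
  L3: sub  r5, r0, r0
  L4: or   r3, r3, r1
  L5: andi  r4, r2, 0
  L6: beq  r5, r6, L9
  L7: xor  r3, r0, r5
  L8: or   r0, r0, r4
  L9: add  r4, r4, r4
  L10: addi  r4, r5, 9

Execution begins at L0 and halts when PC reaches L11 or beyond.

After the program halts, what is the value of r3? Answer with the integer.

  step pc=0: andi  r3, r6, 4  regs=(0,5,8,0,8,6,0)
  step pc=1: bne  r5, r2, L6  cond=T  regs=(0,5,8,0,8,6,0)
  step pc=2: and  r5, r4, r1  regs=(0,5,8,0,8,0,0)
  step pc=6: beq  r5, r6, L9  cond=T  regs=(0,5,8,0,8,0,0)
  step pc=7: xor  r3, r0, r5  regs=(0,5,8,0,8,0,0)
  step pc=9: add  r4, r4, r4  regs=(0,5,8,0,16,0,0)
  step pc=10: addi  r4, r5, 9  regs=(0,5,8,0,9,0,0)

0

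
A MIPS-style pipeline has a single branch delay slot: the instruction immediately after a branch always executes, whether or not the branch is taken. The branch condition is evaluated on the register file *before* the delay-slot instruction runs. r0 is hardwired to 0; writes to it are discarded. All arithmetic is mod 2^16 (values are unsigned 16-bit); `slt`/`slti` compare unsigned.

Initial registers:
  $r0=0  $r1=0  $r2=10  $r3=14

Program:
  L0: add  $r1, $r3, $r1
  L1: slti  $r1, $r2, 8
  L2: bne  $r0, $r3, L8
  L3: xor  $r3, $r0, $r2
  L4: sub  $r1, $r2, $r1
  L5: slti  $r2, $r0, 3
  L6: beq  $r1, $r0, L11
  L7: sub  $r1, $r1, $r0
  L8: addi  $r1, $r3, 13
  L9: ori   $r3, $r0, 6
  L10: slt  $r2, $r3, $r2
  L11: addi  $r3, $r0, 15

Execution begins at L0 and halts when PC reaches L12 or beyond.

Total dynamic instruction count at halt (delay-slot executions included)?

8

  step pc=0: add  $r1, $r3, $r1  regs=(0,14,10,14)
  step pc=1: slti  $r1, $r2, 8  regs=(0,0,10,14)
  step pc=2: bne  $r0, $r3, L8  cond=T  regs=(0,0,10,14)
  step pc=3: xor  $r3, $r0, $r2  regs=(0,0,10,10)
  step pc=8: addi  $r1, $r3, 13  regs=(0,23,10,10)
  step pc=9: ori   $r3, $r0, 6  regs=(0,23,10,6)
  step pc=10: slt  $r2, $r3, $r2  regs=(0,23,1,6)
  step pc=11: addi  $r3, $r0, 15  regs=(0,23,1,15)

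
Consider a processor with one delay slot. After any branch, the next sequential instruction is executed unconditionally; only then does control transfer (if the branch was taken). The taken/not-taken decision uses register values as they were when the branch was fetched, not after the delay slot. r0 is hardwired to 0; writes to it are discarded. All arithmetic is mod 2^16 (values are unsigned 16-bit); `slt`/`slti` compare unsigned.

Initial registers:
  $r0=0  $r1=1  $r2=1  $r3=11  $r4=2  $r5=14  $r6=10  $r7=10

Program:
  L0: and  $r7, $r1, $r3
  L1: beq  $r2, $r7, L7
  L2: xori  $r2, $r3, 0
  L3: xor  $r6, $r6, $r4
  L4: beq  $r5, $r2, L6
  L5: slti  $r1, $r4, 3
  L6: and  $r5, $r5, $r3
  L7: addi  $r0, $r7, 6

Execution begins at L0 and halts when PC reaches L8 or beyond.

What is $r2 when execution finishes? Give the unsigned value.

11

PC=0  and  $r7, $r1, $r3     | $r0=0 $r1=1 $r2=1 $r3=11 $r4=2 $r5=14 $r6=10 $r7=1
PC=1  beq  $r2, $r7, L7      | $r0=0 $r1=1 $r2=1 $r3=11 $r4=2 $r5=14 $r6=10 $r7=1  [TAKEN]
PC=2  xori  $r2, $r3, 0      | $r0=0 $r1=1 $r2=11 $r3=11 $r4=2 $r5=14 $r6=10 $r7=1
PC=7  addi  $r0, $r7, 6      | $r0=0 $r1=1 $r2=11 $r3=11 $r4=2 $r5=14 $r6=10 $r7=1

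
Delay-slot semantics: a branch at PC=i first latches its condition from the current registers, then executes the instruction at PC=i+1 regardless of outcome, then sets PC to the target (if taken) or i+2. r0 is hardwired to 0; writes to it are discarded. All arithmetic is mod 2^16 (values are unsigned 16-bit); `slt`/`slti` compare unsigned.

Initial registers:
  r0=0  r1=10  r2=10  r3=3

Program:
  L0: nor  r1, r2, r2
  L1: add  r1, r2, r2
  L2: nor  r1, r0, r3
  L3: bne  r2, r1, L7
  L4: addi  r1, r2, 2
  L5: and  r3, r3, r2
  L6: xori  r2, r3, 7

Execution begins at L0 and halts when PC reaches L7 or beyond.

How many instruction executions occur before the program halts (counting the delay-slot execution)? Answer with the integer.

5

[0] nor  r1, r2, r2  →  {r0:0, r1:65525, r2:10, r3:3}
[1] add  r1, r2, r2  →  {r0:0, r1:20, r2:10, r3:3}
[2] nor  r1, r0, r3  →  {r0:0, r1:65532, r2:10, r3:3}
[3] bne  r2, r1, L7  →  {r0:0, r1:65532, r2:10, r3:3}  ⟨branch taken⟩
[4] addi  r1, r2, 2  →  {r0:0, r1:12, r2:10, r3:3}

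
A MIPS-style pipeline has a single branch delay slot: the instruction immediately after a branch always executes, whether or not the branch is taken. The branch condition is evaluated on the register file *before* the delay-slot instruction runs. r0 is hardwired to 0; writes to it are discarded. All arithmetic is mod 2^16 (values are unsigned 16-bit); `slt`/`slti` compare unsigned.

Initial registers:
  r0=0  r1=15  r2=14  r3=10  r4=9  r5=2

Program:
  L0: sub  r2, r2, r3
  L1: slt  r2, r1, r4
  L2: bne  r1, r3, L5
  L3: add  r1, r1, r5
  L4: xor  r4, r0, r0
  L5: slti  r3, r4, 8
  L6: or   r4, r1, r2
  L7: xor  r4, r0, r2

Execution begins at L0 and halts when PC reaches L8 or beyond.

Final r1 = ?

[0] sub  r2, r2, r3  →  {r0:0, r1:15, r2:4, r3:10, r4:9, r5:2}
[1] slt  r2, r1, r4  →  {r0:0, r1:15, r2:0, r3:10, r4:9, r5:2}
[2] bne  r1, r3, L5  →  {r0:0, r1:15, r2:0, r3:10, r4:9, r5:2}  ⟨branch taken⟩
[3] add  r1, r1, r5  →  {r0:0, r1:17, r2:0, r3:10, r4:9, r5:2}
[5] slti  r3, r4, 8  →  {r0:0, r1:17, r2:0, r3:0, r4:9, r5:2}
[6] or   r4, r1, r2  →  {r0:0, r1:17, r2:0, r3:0, r4:17, r5:2}
[7] xor  r4, r0, r2  →  {r0:0, r1:17, r2:0, r3:0, r4:0, r5:2}

17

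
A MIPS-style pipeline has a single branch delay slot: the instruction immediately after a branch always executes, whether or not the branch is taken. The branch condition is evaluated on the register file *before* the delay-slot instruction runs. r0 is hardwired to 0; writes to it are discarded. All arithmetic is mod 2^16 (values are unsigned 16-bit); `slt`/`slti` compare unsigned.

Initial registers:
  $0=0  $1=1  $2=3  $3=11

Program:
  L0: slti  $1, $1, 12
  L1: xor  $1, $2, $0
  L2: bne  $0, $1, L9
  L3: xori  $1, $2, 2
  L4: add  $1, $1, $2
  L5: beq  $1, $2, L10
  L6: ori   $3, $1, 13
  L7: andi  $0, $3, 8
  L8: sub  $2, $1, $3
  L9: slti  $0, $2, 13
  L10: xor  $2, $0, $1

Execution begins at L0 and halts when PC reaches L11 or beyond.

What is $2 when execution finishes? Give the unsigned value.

1

PC=0  slti  $1, $1, 12       | $0=0 $1=1 $2=3 $3=11
PC=1  xor  $1, $2, $0        | $0=0 $1=3 $2=3 $3=11
PC=2  bne  $0, $1, L9        | $0=0 $1=3 $2=3 $3=11  [TAKEN]
PC=3  xori  $1, $2, 2        | $0=0 $1=1 $2=3 $3=11
PC=9  slti  $0, $2, 13       | $0=0 $1=1 $2=3 $3=11
PC=10 xor  $2, $0, $1        | $0=0 $1=1 $2=1 $3=11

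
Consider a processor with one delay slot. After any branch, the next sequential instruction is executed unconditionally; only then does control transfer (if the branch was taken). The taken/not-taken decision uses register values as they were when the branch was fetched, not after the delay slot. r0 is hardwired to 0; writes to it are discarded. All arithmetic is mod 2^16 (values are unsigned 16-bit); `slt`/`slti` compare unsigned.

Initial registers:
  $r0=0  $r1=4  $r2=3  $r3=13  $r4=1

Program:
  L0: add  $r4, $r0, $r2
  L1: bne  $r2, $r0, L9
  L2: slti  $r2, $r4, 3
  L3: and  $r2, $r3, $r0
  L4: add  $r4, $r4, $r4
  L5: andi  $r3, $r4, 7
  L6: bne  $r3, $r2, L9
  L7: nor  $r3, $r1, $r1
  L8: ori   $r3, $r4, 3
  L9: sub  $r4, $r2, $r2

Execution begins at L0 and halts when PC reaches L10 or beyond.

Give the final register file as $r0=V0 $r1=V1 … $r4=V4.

$r0=0 $r1=4 $r2=0 $r3=13 $r4=0

#0 add  $r4, $r0, $r2 ; 0/4/3/13/3
#1 bne  $r2, $r0, L9 ; 0/4/3/13/3 ; →target
#2 slti  $r2, $r4, 3 ; 0/4/0/13/3
#9 sub  $r4, $r2, $r2 ; 0/4/0/13/0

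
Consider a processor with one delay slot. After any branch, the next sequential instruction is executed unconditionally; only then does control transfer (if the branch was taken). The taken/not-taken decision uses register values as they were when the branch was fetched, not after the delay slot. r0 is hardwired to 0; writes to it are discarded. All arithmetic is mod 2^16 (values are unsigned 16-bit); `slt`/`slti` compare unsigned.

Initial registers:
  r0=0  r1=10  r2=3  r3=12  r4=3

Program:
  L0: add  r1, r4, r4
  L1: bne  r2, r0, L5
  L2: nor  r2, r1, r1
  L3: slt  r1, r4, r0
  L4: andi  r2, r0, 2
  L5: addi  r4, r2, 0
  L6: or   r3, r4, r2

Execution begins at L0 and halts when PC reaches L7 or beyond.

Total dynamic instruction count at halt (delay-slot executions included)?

  step pc=0: add  r1, r4, r4  regs=(0,6,3,12,3)
  step pc=1: bne  r2, r0, L5  cond=T  regs=(0,6,3,12,3)
  step pc=2: nor  r2, r1, r1  regs=(0,6,65529,12,3)
  step pc=5: addi  r4, r2, 0  regs=(0,6,65529,12,65529)
  step pc=6: or   r3, r4, r2  regs=(0,6,65529,65529,65529)

5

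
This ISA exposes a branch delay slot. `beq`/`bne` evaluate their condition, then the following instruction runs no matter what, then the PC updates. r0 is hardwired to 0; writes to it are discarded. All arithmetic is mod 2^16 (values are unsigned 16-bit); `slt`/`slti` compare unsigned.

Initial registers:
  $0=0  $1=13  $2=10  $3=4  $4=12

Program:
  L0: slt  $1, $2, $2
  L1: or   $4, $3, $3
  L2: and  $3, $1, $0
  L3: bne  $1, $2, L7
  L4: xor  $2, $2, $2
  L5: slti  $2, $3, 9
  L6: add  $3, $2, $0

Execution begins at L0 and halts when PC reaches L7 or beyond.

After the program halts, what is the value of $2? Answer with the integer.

PC=0  slt  $1, $2, $2        | $0=0 $1=0 $2=10 $3=4 $4=12
PC=1  or   $4, $3, $3        | $0=0 $1=0 $2=10 $3=4 $4=4
PC=2  and  $3, $1, $0        | $0=0 $1=0 $2=10 $3=0 $4=4
PC=3  bne  $1, $2, L7        | $0=0 $1=0 $2=10 $3=0 $4=4  [TAKEN]
PC=4  xor  $2, $2, $2        | $0=0 $1=0 $2=0 $3=0 $4=4

0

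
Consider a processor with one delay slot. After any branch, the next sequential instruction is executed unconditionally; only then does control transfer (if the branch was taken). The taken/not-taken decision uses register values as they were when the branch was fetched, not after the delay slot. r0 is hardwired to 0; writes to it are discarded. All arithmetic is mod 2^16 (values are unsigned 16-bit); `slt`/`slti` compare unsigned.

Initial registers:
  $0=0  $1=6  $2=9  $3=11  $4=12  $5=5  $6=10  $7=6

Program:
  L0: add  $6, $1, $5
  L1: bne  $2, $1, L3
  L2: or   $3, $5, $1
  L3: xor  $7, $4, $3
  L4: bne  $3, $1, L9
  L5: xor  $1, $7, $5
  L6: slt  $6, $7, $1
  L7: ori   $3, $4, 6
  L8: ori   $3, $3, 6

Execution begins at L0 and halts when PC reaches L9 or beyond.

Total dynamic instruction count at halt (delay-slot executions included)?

[0] add  $6, $1, $5  →  {$0:0, $1:6, $2:9, $3:11, $4:12, $5:5, $6:11, $7:6}
[1] bne  $2, $1, L3  →  {$0:0, $1:6, $2:9, $3:11, $4:12, $5:5, $6:11, $7:6}  ⟨branch taken⟩
[2] or   $3, $5, $1  →  {$0:0, $1:6, $2:9, $3:7, $4:12, $5:5, $6:11, $7:6}
[3] xor  $7, $4, $3  →  {$0:0, $1:6, $2:9, $3:7, $4:12, $5:5, $6:11, $7:11}
[4] bne  $3, $1, L9  →  {$0:0, $1:6, $2:9, $3:7, $4:12, $5:5, $6:11, $7:11}  ⟨branch taken⟩
[5] xor  $1, $7, $5  →  {$0:0, $1:14, $2:9, $3:7, $4:12, $5:5, $6:11, $7:11}

6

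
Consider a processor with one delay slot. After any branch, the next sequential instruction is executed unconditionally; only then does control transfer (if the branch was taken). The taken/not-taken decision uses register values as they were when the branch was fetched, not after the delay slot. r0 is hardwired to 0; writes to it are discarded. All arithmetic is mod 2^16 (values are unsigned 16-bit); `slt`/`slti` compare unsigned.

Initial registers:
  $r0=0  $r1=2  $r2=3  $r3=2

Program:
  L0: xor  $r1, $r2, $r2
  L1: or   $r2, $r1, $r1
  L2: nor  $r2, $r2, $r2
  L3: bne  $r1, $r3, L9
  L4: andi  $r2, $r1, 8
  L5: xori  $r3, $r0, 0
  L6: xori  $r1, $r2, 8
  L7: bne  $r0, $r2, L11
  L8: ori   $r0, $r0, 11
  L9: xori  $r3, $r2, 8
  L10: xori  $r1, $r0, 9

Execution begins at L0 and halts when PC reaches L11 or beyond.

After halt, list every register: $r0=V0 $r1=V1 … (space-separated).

  step pc=0: xor  $r1, $r2, $r2  regs=(0,0,3,2)
  step pc=1: or   $r2, $r1, $r1  regs=(0,0,0,2)
  step pc=2: nor  $r2, $r2, $r2  regs=(0,0,65535,2)
  step pc=3: bne  $r1, $r3, L9  cond=T  regs=(0,0,65535,2)
  step pc=4: andi  $r2, $r1, 8  regs=(0,0,0,2)
  step pc=9: xori  $r3, $r2, 8  regs=(0,0,0,8)
  step pc=10: xori  $r1, $r0, 9  regs=(0,9,0,8)

$r0=0 $r1=9 $r2=0 $r3=8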